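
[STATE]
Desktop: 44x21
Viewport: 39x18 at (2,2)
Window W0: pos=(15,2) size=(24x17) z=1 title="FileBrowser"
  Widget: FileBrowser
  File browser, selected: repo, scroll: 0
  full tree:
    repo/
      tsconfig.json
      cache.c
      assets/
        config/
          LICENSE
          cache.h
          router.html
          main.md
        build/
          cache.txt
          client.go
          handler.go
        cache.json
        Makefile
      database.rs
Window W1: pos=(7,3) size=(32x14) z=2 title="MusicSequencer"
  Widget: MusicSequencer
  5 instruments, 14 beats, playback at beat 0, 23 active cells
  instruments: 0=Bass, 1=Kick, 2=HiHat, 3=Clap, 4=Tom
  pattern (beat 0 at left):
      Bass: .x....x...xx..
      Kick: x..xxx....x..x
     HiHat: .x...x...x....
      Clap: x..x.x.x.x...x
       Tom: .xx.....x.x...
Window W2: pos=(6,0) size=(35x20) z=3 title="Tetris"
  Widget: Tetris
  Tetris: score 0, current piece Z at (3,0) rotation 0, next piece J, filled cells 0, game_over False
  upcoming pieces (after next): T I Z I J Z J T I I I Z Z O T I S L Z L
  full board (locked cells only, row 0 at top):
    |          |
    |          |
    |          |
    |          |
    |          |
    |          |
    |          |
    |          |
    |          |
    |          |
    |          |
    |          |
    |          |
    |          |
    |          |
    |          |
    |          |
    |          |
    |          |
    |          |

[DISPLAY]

    ┠─────────────────────────────────┨
    ┃          │Next:                 ┃
    ┃          │█                     ┃
    ┃          │███                   ┃
    ┃          │                      ┃
    ┃          │                      ┃
    ┃          │                      ┃
    ┃          │Score:                ┃
    ┃          │0                     ┃
    ┃          │                      ┃
    ┃          │                      ┃
    ┃          │                      ┃
    ┃          │                      ┃
    ┃          │                      ┃
    ┃          │                      ┃
    ┃          │                      ┃
    ┃          │                      ┃
    ┗━━━━━━━━━━━━━━━━━━━━━━━━━━━━━━━━━┛


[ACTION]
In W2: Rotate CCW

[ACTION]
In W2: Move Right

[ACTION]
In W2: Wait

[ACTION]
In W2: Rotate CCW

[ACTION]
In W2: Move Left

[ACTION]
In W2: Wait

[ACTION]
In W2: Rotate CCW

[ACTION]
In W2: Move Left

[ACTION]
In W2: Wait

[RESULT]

    ┠─────────────────────────────────┨
    ┃  ▓▓      │Next:                 ┃
    ┃  ▓       │█                     ┃
    ┃          │███                   ┃
    ┃          │                      ┃
    ┃          │                      ┃
    ┃          │                      ┃
    ┃          │Score:                ┃
    ┃          │0                     ┃
    ┃          │                      ┃
    ┃          │                      ┃
    ┃          │                      ┃
    ┃          │                      ┃
    ┃          │                      ┃
    ┃          │                      ┃
    ┃          │                      ┃
    ┃          │                      ┃
    ┗━━━━━━━━━━━━━━━━━━━━━━━━━━━━━━━━━┛


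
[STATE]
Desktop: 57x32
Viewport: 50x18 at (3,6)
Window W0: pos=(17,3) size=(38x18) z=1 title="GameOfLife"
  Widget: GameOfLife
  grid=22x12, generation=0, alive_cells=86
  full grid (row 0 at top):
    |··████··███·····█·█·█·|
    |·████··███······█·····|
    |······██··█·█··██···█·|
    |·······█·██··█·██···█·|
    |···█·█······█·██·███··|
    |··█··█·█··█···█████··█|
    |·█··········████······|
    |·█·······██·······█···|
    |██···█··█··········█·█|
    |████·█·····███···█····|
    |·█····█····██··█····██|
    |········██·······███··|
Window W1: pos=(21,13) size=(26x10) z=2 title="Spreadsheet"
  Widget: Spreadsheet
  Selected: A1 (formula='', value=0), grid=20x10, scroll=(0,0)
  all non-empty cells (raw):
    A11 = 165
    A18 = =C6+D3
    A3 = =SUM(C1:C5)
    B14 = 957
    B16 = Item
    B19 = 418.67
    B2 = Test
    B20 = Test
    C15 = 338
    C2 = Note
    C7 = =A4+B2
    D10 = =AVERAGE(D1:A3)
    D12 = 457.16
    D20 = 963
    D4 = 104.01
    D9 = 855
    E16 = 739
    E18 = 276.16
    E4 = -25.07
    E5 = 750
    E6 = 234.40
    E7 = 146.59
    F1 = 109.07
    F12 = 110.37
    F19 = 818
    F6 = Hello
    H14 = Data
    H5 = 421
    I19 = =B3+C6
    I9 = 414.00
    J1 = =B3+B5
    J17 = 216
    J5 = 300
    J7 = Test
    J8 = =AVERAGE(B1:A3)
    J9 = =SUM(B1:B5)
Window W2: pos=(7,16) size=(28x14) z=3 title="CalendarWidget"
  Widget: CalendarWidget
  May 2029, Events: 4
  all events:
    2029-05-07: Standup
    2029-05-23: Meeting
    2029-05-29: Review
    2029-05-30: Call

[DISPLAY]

              ┃Gen: 0                             
              ┃··████··███·····█·█·█·             
              ┃·████··███······█·····             
              ┃······██··█·█··██···█·             
              ┃·······█·██··█·██···█·             
              ┃···█·█······█·██·███··             
              ┃··█··█·█··█···█████··█             
              ┃·█·┏━━━━━━━━━━━━━━━━━━━━━━━━┓      
              ┃·█·┃ Spreadsheet            ┃      
              ┃██·┠────────────────────────┨      
    ┏━━━━━━━━━━━━━━━━━━━━━━━━━━┓           ┃      
    ┃ CalendarWidget           ┃  B       C┃      
    ┠──────────────────────────┨-----------┃      
    ┃         May 2029         ┃      0    ┃      
    ┃Mo Tu We Th Fr Sa Su      ┃est    Note┃━━━━━━
    ┃    1  2  3  4  5  6      ┃      0    ┃      
    ┃ 7*  8  9 10 11 12 13     ┃━━━━━━━━━━━┛      
    ┃14 15 16 17 18 19 20      ┃                  


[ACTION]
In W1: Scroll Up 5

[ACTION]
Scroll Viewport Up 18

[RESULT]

                                                  
                                                  
                                                  
              ┏━━━━━━━━━━━━━━━━━━━━━━━━━━━━━━━━━━━
              ┃ GameOfLife                        
              ┠───────────────────────────────────
              ┃Gen: 0                             
              ┃··████··███·····█·█·█·             
              ┃·████··███······█·····             
              ┃······██··█·█··██···█·             
              ┃·······█·██··█·██···█·             
              ┃···█·█······█·██·███··             
              ┃··█··█·█··█···█████··█             
              ┃·█·┏━━━━━━━━━━━━━━━━━━━━━━━━┓      
              ┃·█·┃ Spreadsheet            ┃      
              ┃██·┠────────────────────────┨      
    ┏━━━━━━━━━━━━━━━━━━━━━━━━━━┓           ┃      
    ┃ CalendarWidget           ┃  B       C┃      


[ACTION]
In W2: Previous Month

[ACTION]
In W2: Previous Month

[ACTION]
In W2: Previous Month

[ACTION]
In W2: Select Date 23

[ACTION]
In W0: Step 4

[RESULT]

                                                  
                                                  
                                                  
              ┏━━━━━━━━━━━━━━━━━━━━━━━━━━━━━━━━━━━
              ┃ GameOfLife                        
              ┠───────────────────────────────────
              ┃Gen: 4                             
              ┃······················             
              ┃······███·······██····             
              ┃··█··█······████······             
              ┃··█·█···█·····█··█·███             
              ┃······█····█·····██·██             
              ┃··█·█······█·····██·██             
              ┃···┏━━━━━━━━━━━━━━━━━━━━━━━━┓      
              ┃··█┃ Spreadsheet            ┃      
              ┃··█┠────────────────────────┨      
    ┏━━━━━━━━━━━━━━━━━━━━━━━━━━┓           ┃      
    ┃ CalendarWidget           ┃  B       C┃      


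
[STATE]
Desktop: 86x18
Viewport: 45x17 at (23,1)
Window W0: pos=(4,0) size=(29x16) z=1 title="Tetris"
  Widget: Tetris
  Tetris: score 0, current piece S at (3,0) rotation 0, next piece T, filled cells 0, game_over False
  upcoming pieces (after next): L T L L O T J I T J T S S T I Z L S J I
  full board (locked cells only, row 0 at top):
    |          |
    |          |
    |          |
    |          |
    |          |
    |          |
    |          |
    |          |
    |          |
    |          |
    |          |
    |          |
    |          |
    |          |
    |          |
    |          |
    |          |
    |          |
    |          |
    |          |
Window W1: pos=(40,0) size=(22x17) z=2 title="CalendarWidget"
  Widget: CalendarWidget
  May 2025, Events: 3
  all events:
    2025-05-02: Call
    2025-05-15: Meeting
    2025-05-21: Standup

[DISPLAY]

         ┃       ┃ CalendarWidget     ┃      
─────────┨       ┠────────────────────┨      
         ┃       ┃      May 2025      ┃      
         ┃       ┃Mo Tu We Th Fr Sa Su┃      
         ┃       ┃          1  2*  3  ┃      
         ┃       ┃ 5  6  7  8  9 10 11┃      
         ┃       ┃12 13 14 15* 16 17 1┃      
         ┃       ┃19 20 21* 22 23 24 2┃      
         ┃       ┃26 27 28 29 30 31   ┃      
         ┃       ┃                    ┃      
         ┃       ┃                    ┃      
         ┃       ┃                    ┃      
         ┃       ┃                    ┃      
         ┃       ┃                    ┃      
━━━━━━━━━┛       ┃                    ┃      
                 ┗━━━━━━━━━━━━━━━━━━━━┛      
                                             


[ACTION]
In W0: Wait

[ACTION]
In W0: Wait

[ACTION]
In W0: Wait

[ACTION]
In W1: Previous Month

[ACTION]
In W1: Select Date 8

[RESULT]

         ┃       ┃ CalendarWidget     ┃      
─────────┨       ┠────────────────────┨      
         ┃       ┃     April 2025     ┃      
         ┃       ┃Mo Tu We Th Fr Sa Su┃      
         ┃       ┃    1  2  3  4  5  6┃      
         ┃       ┃ 7 [ 8]  9 10 11 12 ┃      
         ┃       ┃14 15 16 17 18 19 20┃      
         ┃       ┃21 22 23 24 25 26 27┃      
         ┃       ┃28 29 30            ┃      
         ┃       ┃                    ┃      
         ┃       ┃                    ┃      
         ┃       ┃                    ┃      
         ┃       ┃                    ┃      
         ┃       ┃                    ┃      
━━━━━━━━━┛       ┃                    ┃      
                 ┗━━━━━━━━━━━━━━━━━━━━┛      
                                             


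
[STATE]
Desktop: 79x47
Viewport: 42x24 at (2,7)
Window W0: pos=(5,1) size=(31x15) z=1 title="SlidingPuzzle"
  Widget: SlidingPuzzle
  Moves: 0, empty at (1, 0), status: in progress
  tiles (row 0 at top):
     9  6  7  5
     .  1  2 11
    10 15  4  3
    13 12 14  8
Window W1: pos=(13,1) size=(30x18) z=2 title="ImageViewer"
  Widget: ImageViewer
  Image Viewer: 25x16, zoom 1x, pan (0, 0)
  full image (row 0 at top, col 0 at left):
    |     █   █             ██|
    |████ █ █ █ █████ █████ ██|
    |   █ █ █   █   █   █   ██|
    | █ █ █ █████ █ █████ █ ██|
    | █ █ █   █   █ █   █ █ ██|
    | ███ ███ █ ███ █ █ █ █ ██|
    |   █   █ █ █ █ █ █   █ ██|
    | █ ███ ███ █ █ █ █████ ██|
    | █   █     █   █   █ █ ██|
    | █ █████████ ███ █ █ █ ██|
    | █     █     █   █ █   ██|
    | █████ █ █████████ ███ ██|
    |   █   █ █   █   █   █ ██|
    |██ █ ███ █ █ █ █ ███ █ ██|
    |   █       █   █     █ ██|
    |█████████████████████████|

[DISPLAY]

   ┃│    │ ┃ █ █ █ █████ █ █████ █ ██   ┃ 
   ┃├────┼─┃ █ █ █   █   █ █   █ █ ██   ┃ 
   ┃│ 10 │ ┃ ███ ███ █ ███ █ █ █ █ ██   ┃ 
   ┃├────┼─┃   █   █ █ █ █ █ █   █ ██   ┃ 
   ┃│ 13 │ ┃ █ ███ ███ █ █ █ █████ ██   ┃ 
   ┃└────┴─┃ █   █     █   █   █ █ ██   ┃ 
   ┃Moves: ┃ █ █████████ ███ █ █ █ ██   ┃ 
   ┃       ┃ █     █     █   █ █   ██   ┃ 
   ┗━━━━━━━┃ █████ █ █████████ ███ ██   ┃ 
           ┃   █   █ █   █   █   █ ██   ┃ 
           ┃██ █ ███ █ █ █ █ ███ █ ██   ┃ 
           ┗━━━━━━━━━━━━━━━━━━━━━━━━━━━━┛ 
                                          
                                          
                                          
                                          
                                          
                                          
                                          
                                          
                                          
                                          
                                          
                                          


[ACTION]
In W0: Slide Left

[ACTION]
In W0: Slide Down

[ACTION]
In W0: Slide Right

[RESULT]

   ┃│  1 │ ┃ █ █ █ █████ █ █████ █ ██   ┃ 
   ┃├────┼─┃ █ █ █   █   █ █   █ █ ██   ┃ 
   ┃│ 10 │ ┃ ███ ███ █ ███ █ █ █ █ ██   ┃ 
   ┃├────┼─┃   █   █ █ █ █ █ █   █ ██   ┃ 
   ┃│ 13 │ ┃ █ ███ ███ █ █ █ █████ ██   ┃ 
   ┃└────┴─┃ █   █     █   █   █ █ ██   ┃ 
   ┃Moves: ┃ █ █████████ ███ █ █ █ ██   ┃ 
   ┃       ┃ █     █     █   █ █   ██   ┃ 
   ┗━━━━━━━┃ █████ █ █████████ ███ ██   ┃ 
           ┃   █   █ █   █   █   █ ██   ┃ 
           ┃██ █ ███ █ █ █ █ ███ █ ██   ┃ 
           ┗━━━━━━━━━━━━━━━━━━━━━━━━━━━━┛ 
                                          
                                          
                                          
                                          
                                          
                                          
                                          
                                          
                                          
                                          
                                          
                                          


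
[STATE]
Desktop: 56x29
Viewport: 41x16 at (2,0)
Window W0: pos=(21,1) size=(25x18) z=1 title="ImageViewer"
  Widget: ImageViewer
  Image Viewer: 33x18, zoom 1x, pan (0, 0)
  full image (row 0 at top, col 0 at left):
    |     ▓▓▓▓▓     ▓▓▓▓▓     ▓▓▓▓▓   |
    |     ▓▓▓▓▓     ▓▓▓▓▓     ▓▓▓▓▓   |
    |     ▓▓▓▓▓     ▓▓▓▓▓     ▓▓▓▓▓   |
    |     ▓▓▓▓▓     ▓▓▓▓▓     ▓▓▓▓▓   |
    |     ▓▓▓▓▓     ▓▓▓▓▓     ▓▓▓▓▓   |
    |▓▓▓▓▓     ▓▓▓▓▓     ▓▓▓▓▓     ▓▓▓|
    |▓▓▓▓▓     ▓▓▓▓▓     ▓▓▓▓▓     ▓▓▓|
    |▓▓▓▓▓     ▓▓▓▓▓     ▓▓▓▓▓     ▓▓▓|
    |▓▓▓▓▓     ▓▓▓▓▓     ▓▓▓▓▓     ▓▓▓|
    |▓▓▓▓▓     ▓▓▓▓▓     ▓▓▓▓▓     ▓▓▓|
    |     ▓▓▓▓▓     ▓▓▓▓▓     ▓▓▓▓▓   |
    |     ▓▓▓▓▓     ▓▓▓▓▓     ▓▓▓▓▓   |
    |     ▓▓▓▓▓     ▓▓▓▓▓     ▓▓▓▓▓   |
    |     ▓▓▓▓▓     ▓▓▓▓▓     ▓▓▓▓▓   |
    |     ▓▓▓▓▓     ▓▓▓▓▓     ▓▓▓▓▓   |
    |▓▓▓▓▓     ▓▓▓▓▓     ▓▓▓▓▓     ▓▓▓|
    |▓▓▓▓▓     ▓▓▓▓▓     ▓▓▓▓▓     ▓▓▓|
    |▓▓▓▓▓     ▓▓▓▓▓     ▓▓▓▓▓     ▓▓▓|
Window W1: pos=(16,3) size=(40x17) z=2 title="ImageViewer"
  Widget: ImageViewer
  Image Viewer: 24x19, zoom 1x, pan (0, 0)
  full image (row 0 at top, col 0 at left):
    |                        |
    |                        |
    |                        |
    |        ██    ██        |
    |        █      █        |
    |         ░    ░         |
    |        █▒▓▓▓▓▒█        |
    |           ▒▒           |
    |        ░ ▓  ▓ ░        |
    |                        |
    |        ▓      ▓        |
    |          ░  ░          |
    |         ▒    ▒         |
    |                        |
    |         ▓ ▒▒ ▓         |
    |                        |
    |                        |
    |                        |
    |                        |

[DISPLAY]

                                         
                   ┏━━━━━━━━━━━━━━━━━━━━━
                   ┃ ImageViewer         
              ┏━━━━━━━━━━━━━━━━━━━━━━━━━━
              ┃ ImageViewer              
              ┠──────────────────────────
              ┃                          
              ┃                          
              ┃                          
              ┃        ██    ██          
              ┃        █      █          
              ┃         ░    ░           
              ┃        █▒▓▓▓▓▒█          
              ┃           ▒▒             
              ┃        ░ ▓  ▓ ░          
              ┃                          


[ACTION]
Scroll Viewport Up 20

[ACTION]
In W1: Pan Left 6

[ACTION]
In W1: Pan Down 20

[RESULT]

                                         
                   ┏━━━━━━━━━━━━━━━━━━━━━
                   ┃ ImageViewer         
              ┏━━━━━━━━━━━━━━━━━━━━━━━━━━
              ┃ ImageViewer              
              ┠──────────────────────────
              ┃                          
              ┃                          
              ┃                          
              ┃                          
              ┃                          
              ┃                          
              ┃                          
              ┃                          
              ┃                          
              ┃                          


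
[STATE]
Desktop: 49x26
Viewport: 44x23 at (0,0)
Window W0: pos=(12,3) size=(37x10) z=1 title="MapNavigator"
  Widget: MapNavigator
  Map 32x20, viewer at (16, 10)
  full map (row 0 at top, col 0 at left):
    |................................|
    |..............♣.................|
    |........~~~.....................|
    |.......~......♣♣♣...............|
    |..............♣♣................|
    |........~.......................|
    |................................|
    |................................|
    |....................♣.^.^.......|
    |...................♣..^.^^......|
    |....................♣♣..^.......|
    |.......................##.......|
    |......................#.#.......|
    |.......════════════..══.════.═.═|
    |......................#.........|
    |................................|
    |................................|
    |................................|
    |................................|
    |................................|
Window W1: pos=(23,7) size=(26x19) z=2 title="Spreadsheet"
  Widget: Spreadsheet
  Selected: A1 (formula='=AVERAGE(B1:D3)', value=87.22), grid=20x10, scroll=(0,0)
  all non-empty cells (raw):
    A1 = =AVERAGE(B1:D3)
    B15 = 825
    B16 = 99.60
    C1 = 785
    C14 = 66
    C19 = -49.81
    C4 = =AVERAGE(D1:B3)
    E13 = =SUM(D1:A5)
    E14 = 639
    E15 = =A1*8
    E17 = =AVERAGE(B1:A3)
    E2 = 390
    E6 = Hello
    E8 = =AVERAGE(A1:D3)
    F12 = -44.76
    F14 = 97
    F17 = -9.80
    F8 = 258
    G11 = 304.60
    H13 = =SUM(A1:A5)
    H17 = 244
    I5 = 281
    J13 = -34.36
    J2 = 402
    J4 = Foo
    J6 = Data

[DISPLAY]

                                            
                                            
                                            
            ┏━━━━━━━━━━━━━━━━━━━━━━━━━━━━━━━
            ┃ MapNavigator                  
            ┠───────────────────────────────
            ┃ ..............................
            ┃ .........┏━━━━━━━━━━━━━━━━━━━━
            ┃ .........┃ Spreadsheet        
            ┃ .........┠────────────────────
            ┃ .........┃A1: =AVERAGE(B1:D3) 
            ┃ .........┃       A       B    
            ┗━━━━━━━━━━┃--------------------
                       ┃  1  [87.22]       0
                       ┃  2        0       0
                       ┃  3        0       0
                       ┃  4        0       0
                       ┃  5        0       0
                       ┃  6        0       0
                       ┃  7        0       0
                       ┃  8        0       0
                       ┃  9        0       0
                       ┃ 10        0       0


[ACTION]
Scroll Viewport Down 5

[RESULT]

            ┏━━━━━━━━━━━━━━━━━━━━━━━━━━━━━━━
            ┃ MapNavigator                  
            ┠───────────────────────────────
            ┃ ..............................
            ┃ .........┏━━━━━━━━━━━━━━━━━━━━
            ┃ .........┃ Spreadsheet        
            ┃ .........┠────────────────────
            ┃ .........┃A1: =AVERAGE(B1:D3) 
            ┃ .........┃       A       B    
            ┗━━━━━━━━━━┃--------------------
                       ┃  1  [87.22]       0
                       ┃  2        0       0
                       ┃  3        0       0
                       ┃  4        0       0
                       ┃  5        0       0
                       ┃  6        0       0
                       ┃  7        0       0
                       ┃  8        0       0
                       ┃  9        0       0
                       ┃ 10        0       0
                       ┃ 11        0       0
                       ┃ 12        0       0
                       ┗━━━━━━━━━━━━━━━━━━━━


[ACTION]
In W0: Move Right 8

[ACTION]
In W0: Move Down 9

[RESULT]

            ┏━━━━━━━━━━━━━━━━━━━━━━━━━━━━━━━
            ┃ MapNavigator                  
            ┠───────────────────────────────
            ┃.........................      
            ┃..........┏━━━━━━━━━━━━━━━━━━━━
            ┃..........┃ Spreadsheet        
            ┃..........┠────────────────────
            ┃          ┃A1: =AVERAGE(B1:D3) 
            ┃          ┃       A       B    
            ┗━━━━━━━━━━┃--------------------
                       ┃  1  [87.22]       0
                       ┃  2        0       0
                       ┃  3        0       0
                       ┃  4        0       0
                       ┃  5        0       0
                       ┃  6        0       0
                       ┃  7        0       0
                       ┃  8        0       0
                       ┃  9        0       0
                       ┃ 10        0       0
                       ┃ 11        0       0
                       ┃ 12        0       0
                       ┗━━━━━━━━━━━━━━━━━━━━


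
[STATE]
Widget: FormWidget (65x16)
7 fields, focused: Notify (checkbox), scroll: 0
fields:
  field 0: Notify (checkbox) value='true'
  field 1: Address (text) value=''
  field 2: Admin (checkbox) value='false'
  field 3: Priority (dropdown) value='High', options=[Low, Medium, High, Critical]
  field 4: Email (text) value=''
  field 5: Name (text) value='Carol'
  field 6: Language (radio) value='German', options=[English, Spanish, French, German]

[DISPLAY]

> Notify:     [x]                                                
  Address:    [                                                 ]
  Admin:      [ ]                                                
  Priority:   [High                                            ▼]
  Email:      [                                                 ]
  Name:       [Carol                                            ]
  Language:   ( ) English  ( ) Spanish  ( ) French  (●) German   
                                                                 
                                                                 
                                                                 
                                                                 
                                                                 
                                                                 
                                                                 
                                                                 
                                                                 


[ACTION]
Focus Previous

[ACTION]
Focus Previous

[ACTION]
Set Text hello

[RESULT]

  Notify:     [x]                                                
  Address:    [                                                 ]
  Admin:      [ ]                                                
  Priority:   [High                                            ▼]
  Email:      [                                                 ]
> Name:       [hello                                            ]
  Language:   ( ) English  ( ) Spanish  ( ) French  (●) German   
                                                                 
                                                                 
                                                                 
                                                                 
                                                                 
                                                                 
                                                                 
                                                                 
                                                                 


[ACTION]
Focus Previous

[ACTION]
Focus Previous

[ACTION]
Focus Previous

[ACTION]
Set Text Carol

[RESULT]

  Notify:     [x]                                                
  Address:    [                                                 ]
> Admin:      [ ]                                                
  Priority:   [High                                            ▼]
  Email:      [                                                 ]
  Name:       [hello                                            ]
  Language:   ( ) English  ( ) Spanish  ( ) French  (●) German   
                                                                 
                                                                 
                                                                 
                                                                 
                                                                 
                                                                 
                                                                 
                                                                 
                                                                 


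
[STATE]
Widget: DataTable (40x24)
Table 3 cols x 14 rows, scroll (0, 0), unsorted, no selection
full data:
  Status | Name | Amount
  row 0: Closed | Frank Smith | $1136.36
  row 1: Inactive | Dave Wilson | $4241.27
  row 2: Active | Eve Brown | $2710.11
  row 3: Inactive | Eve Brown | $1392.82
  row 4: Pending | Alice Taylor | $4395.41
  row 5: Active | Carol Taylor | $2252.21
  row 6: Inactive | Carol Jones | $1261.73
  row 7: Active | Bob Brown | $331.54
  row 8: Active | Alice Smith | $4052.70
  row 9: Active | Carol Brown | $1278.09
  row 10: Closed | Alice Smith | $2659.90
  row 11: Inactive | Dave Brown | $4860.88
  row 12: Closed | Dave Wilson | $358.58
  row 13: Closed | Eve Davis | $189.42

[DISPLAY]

Status  │Name        │Amount            
────────┼────────────┼────────          
Closed  │Frank Smith │$1136.36          
Inactive│Dave Wilson │$4241.27          
Active  │Eve Brown   │$2710.11          
Inactive│Eve Brown   │$1392.82          
Pending │Alice Taylor│$4395.41          
Active  │Carol Taylor│$2252.21          
Inactive│Carol Jones │$1261.73          
Active  │Bob Brown   │$331.54           
Active  │Alice Smith │$4052.70          
Active  │Carol Brown │$1278.09          
Closed  │Alice Smith │$2659.90          
Inactive│Dave Brown  │$4860.88          
Closed  │Dave Wilson │$358.58           
Closed  │Eve Davis   │$189.42           
                                        
                                        
                                        
                                        
                                        
                                        
                                        
                                        


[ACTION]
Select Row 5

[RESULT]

Status  │Name        │Amount            
────────┼────────────┼────────          
Closed  │Frank Smith │$1136.36          
Inactive│Dave Wilson │$4241.27          
Active  │Eve Brown   │$2710.11          
Inactive│Eve Brown   │$1392.82          
Pending │Alice Taylor│$4395.41          
>ctive  │Carol Taylor│$2252.21          
Inactive│Carol Jones │$1261.73          
Active  │Bob Brown   │$331.54           
Active  │Alice Smith │$4052.70          
Active  │Carol Brown │$1278.09          
Closed  │Alice Smith │$2659.90          
Inactive│Dave Brown  │$4860.88          
Closed  │Dave Wilson │$358.58           
Closed  │Eve Davis   │$189.42           
                                        
                                        
                                        
                                        
                                        
                                        
                                        
                                        


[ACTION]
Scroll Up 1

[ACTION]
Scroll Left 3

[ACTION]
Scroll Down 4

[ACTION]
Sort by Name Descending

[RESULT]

Status  │Name       ▼│Amount            
────────┼────────────┼────────          
Closed  │Frank Smith │$1136.36          
Closed  │Eve Davis   │$189.42           
Active  │Eve Brown   │$2710.11          
Inactive│Eve Brown   │$1392.82          
Inactive│Dave Wilson │$4241.27          
>losed  │Dave Wilson │$358.58           
Inactive│Dave Brown  │$4860.88          
Active  │Carol Taylor│$2252.21          
Inactive│Carol Jones │$1261.73          
Active  │Carol Brown │$1278.09          
Active  │Bob Brown   │$331.54           
Pending │Alice Taylor│$4395.41          
Active  │Alice Smith │$4052.70          
Closed  │Alice Smith │$2659.90          
                                        
                                        
                                        
                                        
                                        
                                        
                                        
                                        


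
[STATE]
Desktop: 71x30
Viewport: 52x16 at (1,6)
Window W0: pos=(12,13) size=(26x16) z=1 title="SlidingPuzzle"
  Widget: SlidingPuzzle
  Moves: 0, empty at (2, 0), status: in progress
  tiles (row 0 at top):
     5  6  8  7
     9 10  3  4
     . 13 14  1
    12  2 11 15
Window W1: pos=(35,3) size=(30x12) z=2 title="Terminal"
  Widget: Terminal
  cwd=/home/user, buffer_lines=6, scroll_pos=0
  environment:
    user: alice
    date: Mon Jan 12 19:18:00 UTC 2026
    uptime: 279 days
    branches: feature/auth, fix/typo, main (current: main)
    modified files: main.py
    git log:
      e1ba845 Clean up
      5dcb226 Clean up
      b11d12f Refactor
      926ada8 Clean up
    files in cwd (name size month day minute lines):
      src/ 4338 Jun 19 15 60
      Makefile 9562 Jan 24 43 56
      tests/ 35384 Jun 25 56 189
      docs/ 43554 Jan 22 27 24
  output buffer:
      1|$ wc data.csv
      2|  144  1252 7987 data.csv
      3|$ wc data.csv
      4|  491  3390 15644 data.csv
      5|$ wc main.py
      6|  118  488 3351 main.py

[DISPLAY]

                                  ┃$ wc data.csv    
                                  ┃  144  1252 7987 
                                  ┃$ wc data.csv    
                                  ┃  491  3390 15644
                                  ┃$ wc main.py     
                                  ┃  118  488 3351 m
                                  ┃$ █              
           ┏━━━━━━━━━━━━━━━━━━━━━━┃                 
           ┃ SlidingPuzzle        ┗━━━━━━━━━━━━━━━━━
           ┠────────────────────────┨               
           ┃┌────┬────┬────┬────┐   ┃               
           ┃│  5 │  6 │  8 │  7 │   ┃               
           ┃├────┼────┼────┼────┤   ┃               
           ┃│  9 │ 10 │  3 │  4 │   ┃               
           ┃├────┼────┼────┼────┤   ┃               
           ┃│    │ 13 │ 14 │  1 │   ┃               


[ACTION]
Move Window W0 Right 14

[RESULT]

                                  ┃$ wc data.csv    
                                  ┃  144  1252 7987 
                                  ┃$ wc data.csv    
                                  ┃  491  3390 15644
                                  ┃$ wc main.py     
                                  ┃  118  488 3351 m
                                  ┃$ █              
                         ┏━━━━━━━━┃                 
                         ┃ Sliding┗━━━━━━━━━━━━━━━━━
                         ┠────────────────────────┨ 
                         ┃┌────┬────┬────┬────┐   ┃ 
                         ┃│  5 │  6 │  8 │  7 │   ┃ 
                         ┃├────┼────┼────┼────┤   ┃ 
                         ┃│  9 │ 10 │  3 │  4 │   ┃ 
                         ┃├────┼────┼────┼────┤   ┃ 
                         ┃│    │ 13 │ 14 │  1 │   ┃ 


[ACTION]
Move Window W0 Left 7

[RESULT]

                                  ┃$ wc data.csv    
                                  ┃  144  1252 7987 
                                  ┃$ wc data.csv    
                                  ┃  491  3390 15644
                                  ┃$ wc main.py     
                                  ┃  118  488 3351 m
                                  ┃$ █              
                  ┏━━━━━━━━━━━━━━━┃                 
                  ┃ SlidingPuzzle ┗━━━━━━━━━━━━━━━━━
                  ┠────────────────────────┨        
                  ┃┌────┬────┬────┬────┐   ┃        
                  ┃│  5 │  6 │  8 │  7 │   ┃        
                  ┃├────┼────┼────┼────┤   ┃        
                  ┃│  9 │ 10 │  3 │  4 │   ┃        
                  ┃├────┼────┼────┼────┤   ┃        
                  ┃│    │ 13 │ 14 │  1 │   ┃        


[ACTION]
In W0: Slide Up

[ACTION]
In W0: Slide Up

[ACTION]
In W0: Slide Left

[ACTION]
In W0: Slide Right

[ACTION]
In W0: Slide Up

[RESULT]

                                  ┃$ wc data.csv    
                                  ┃  144  1252 7987 
                                  ┃$ wc data.csv    
                                  ┃  491  3390 15644
                                  ┃$ wc main.py     
                                  ┃  118  488 3351 m
                                  ┃$ █              
                  ┏━━━━━━━━━━━━━━━┃                 
                  ┃ SlidingPuzzle ┗━━━━━━━━━━━━━━━━━
                  ┠────────────────────────┨        
                  ┃┌────┬────┬────┬────┐   ┃        
                  ┃│  5 │  6 │  8 │  7 │   ┃        
                  ┃├────┼────┼────┼────┤   ┃        
                  ┃│  9 │ 10 │  3 │  4 │   ┃        
                  ┃├────┼────┼────┼────┤   ┃        
                  ┃│ 12 │ 13 │ 14 │  1 │   ┃        
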